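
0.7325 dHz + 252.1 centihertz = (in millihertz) 2594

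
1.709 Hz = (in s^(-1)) 1.709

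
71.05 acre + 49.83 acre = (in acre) 120.9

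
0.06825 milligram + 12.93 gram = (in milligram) 1.293e+04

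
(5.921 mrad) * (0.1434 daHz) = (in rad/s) 0.008491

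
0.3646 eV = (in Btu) 5.537e-23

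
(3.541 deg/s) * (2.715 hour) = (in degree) 3.461e+04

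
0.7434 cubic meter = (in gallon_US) 196.4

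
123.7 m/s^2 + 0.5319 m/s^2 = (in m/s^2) 124.2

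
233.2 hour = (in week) 1.388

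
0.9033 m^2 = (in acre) 0.0002232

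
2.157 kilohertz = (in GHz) 2.157e-06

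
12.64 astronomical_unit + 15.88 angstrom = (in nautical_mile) 1.021e+09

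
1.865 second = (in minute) 0.03108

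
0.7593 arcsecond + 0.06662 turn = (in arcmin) 1439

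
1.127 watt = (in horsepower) 0.001511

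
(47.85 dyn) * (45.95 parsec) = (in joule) 6.785e+14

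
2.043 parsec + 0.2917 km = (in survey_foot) 2.068e+17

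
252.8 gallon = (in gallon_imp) 210.5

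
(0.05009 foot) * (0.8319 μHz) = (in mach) 3.73e-11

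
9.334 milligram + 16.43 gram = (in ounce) 0.5799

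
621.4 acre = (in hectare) 251.5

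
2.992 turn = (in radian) 18.8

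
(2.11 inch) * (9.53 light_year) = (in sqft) 5.201e+16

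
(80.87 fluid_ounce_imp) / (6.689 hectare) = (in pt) 9.737e-05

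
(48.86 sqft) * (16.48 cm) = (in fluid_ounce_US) 2.53e+04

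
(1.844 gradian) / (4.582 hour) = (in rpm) 1.677e-05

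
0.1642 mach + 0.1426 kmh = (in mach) 0.1643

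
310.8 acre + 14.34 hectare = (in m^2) 1.401e+06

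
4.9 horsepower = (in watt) 3654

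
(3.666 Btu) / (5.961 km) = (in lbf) 0.1459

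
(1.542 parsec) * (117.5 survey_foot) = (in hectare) 1.704e+14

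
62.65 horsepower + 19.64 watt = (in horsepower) 62.68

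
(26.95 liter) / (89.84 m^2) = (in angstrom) 3e+06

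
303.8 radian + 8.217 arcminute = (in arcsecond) 6.266e+07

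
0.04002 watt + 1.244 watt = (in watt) 1.284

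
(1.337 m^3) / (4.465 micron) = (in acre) 73.99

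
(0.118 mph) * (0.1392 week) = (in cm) 4.441e+05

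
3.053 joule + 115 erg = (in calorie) 0.7297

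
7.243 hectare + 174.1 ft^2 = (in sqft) 7.798e+05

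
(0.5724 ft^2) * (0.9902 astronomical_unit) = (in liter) 7.877e+12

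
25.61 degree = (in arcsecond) 9.22e+04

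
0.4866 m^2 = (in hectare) 4.866e-05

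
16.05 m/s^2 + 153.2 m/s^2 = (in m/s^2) 169.2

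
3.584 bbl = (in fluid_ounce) 1.927e+04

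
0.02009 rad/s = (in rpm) 0.1918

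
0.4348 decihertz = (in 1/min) 2.609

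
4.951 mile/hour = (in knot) 4.302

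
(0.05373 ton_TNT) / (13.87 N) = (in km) 1.621e+04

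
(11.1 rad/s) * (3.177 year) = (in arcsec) 2.294e+14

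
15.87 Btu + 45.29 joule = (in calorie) 4013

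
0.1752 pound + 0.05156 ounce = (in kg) 0.08093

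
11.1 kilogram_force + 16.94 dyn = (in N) 108.9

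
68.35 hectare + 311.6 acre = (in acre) 480.5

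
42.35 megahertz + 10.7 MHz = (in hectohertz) 5.305e+05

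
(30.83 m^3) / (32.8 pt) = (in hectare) 0.2664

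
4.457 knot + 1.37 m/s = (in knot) 7.12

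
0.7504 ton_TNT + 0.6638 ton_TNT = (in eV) 3.693e+28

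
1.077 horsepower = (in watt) 803.1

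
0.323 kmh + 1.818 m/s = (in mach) 0.005603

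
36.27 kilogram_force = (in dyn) 3.557e+07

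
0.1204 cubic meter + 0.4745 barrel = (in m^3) 0.1958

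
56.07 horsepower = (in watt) 4.181e+04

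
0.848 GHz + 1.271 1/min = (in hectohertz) 8.48e+06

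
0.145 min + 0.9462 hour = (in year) 0.0001083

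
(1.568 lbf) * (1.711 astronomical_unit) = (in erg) 1.785e+19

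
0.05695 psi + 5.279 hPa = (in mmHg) 6.905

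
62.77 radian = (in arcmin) 2.158e+05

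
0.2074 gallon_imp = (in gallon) 0.2491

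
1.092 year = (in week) 56.94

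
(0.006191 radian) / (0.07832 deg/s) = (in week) 7.489e-06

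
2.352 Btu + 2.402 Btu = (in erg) 5.016e+10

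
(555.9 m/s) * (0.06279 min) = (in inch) 8.245e+04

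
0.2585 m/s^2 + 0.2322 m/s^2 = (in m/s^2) 0.4907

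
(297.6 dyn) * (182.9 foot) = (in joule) 0.1659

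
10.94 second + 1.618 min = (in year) 3.425e-06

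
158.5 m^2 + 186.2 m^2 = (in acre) 0.08518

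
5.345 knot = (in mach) 0.008075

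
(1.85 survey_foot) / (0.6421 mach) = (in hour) 7.164e-07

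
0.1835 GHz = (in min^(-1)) 1.101e+10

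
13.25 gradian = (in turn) 0.03313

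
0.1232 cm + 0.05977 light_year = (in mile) 3.514e+11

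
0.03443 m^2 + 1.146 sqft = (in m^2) 0.1409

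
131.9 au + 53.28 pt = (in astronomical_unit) 131.9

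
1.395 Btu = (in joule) 1472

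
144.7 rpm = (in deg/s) 868.2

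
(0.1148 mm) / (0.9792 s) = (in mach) 3.443e-07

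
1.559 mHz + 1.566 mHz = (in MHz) 3.125e-09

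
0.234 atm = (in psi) 3.439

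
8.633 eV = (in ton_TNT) 3.306e-28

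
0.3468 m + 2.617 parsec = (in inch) 3.179e+18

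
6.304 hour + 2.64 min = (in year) 0.0007247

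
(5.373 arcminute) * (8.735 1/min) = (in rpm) 0.002173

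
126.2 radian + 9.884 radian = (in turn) 21.66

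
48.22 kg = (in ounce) 1701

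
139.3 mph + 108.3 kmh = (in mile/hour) 206.6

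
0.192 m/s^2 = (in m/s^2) 0.192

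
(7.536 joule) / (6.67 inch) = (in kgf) 4.536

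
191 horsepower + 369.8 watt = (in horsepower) 191.5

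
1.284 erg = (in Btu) 1.217e-10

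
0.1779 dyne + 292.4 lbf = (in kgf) 132.6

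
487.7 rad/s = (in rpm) 4657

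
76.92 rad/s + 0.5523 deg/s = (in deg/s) 4408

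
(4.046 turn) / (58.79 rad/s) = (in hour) 0.0001201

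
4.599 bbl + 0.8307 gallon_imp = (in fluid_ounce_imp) 2.587e+04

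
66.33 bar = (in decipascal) 6.633e+07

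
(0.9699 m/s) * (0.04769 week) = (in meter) 2.797e+04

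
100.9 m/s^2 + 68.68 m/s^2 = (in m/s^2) 169.6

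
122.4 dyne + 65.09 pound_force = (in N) 289.5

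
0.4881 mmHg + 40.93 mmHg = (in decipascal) 5.522e+04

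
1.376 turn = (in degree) 495.4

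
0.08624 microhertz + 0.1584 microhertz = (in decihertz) 2.446e-06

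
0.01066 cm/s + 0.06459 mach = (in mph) 49.2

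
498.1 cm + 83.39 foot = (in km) 0.0304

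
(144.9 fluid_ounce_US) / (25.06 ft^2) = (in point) 5.217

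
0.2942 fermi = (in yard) 3.217e-16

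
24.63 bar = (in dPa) 2.463e+07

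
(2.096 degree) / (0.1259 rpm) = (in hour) 0.0007707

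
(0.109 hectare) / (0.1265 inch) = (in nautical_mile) 183.2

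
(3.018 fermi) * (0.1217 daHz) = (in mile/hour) 8.216e-15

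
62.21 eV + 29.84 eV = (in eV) 92.05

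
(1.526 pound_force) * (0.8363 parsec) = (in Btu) 1.66e+14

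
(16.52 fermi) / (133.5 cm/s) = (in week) 2.046e-20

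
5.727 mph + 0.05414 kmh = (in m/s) 2.575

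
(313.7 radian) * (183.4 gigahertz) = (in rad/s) 5.753e+13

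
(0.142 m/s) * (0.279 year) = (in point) 3.542e+09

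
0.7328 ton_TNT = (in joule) 3.066e+09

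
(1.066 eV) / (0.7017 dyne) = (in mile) 1.512e-17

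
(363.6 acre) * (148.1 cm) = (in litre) 2.179e+09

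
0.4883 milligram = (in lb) 1.077e-06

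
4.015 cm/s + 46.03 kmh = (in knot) 24.93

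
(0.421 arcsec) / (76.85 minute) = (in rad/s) 4.427e-10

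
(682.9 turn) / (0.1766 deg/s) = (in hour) 386.7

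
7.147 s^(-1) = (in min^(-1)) 428.8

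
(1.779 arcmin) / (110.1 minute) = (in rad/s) 7.834e-08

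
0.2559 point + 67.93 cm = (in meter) 0.6794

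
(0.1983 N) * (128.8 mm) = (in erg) 2.554e+05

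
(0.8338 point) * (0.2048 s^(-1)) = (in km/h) 0.0002169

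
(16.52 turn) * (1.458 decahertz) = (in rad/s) 1513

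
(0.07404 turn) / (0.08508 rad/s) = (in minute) 0.09113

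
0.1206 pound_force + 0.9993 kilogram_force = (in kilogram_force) 1.054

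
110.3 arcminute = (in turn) 0.005106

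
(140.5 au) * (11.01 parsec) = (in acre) 1.765e+27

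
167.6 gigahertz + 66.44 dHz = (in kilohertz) 1.676e+08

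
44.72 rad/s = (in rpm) 427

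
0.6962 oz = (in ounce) 0.6962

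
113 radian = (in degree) 6474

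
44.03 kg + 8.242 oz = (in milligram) 4.426e+07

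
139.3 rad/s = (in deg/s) 7981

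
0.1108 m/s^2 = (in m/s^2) 0.1108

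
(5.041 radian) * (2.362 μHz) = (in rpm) 0.0001137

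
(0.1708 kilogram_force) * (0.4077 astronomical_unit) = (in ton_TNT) 24.42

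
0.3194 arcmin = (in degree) 0.005323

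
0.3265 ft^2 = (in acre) 7.495e-06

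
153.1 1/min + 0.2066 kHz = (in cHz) 2.092e+04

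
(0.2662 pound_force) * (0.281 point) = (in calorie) 2.806e-05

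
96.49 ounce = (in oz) 96.49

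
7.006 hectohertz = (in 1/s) 700.6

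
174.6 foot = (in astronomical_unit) 3.557e-10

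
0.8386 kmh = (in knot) 0.4528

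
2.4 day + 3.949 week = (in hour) 721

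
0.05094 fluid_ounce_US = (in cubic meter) 1.506e-06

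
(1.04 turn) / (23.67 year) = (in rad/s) 8.754e-09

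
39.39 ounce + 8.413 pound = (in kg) 4.933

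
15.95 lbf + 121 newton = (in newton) 191.9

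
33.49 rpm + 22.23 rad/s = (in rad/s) 25.74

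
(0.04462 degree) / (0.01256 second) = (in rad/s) 0.062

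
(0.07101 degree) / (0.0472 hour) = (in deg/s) 0.0004179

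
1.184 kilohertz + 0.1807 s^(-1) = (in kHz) 1.184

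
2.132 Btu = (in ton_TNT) 5.376e-07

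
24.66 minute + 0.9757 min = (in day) 0.0178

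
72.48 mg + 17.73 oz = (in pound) 1.108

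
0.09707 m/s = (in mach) 0.0002851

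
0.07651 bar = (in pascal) 7651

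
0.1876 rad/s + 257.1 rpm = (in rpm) 258.9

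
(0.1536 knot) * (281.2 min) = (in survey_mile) 0.8284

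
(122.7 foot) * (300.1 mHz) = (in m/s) 11.22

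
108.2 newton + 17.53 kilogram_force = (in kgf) 28.56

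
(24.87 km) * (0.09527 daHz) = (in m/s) 2.369e+04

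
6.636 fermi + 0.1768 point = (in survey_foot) 0.0002046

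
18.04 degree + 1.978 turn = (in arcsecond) 2.628e+06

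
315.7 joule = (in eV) 1.97e+21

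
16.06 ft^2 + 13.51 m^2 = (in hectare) 0.0015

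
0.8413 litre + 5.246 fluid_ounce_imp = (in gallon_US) 0.2616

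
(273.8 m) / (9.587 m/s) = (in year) 9.056e-07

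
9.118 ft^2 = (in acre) 0.0002093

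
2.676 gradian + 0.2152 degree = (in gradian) 2.915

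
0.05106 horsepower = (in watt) 38.08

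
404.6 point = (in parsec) 4.626e-18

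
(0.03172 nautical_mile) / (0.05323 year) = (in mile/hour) 7.828e-05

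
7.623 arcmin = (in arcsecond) 457.4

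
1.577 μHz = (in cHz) 0.0001577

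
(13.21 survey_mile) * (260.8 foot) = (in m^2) 1.69e+06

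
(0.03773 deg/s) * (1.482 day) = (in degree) 4831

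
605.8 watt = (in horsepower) 0.8124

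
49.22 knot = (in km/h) 91.16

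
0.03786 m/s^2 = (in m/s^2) 0.03786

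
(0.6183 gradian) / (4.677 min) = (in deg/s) 0.001983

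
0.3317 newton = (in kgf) 0.03382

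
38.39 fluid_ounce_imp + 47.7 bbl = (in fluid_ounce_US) 2.565e+05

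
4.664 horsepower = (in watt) 3478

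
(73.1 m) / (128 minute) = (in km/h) 0.03427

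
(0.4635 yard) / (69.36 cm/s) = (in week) 1.01e-06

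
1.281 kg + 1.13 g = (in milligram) 1.282e+06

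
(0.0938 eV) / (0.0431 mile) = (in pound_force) 4.871e-23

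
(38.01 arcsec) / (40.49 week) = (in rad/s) 7.525e-12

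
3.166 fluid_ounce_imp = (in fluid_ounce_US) 3.042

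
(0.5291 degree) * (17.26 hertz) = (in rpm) 1.522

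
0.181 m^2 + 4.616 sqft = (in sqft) 6.564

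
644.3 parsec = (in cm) 1.988e+21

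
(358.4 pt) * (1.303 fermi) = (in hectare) 1.647e-20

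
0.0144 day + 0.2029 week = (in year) 0.003931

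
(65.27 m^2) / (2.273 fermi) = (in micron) 2.872e+22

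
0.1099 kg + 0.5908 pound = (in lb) 0.8331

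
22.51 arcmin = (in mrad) 6.548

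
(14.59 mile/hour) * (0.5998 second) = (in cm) 391.2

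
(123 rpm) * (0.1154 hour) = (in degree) 3.066e+05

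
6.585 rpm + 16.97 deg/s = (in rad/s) 0.9858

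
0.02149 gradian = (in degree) 0.01934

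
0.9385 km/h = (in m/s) 0.2607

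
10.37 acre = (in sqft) 4.517e+05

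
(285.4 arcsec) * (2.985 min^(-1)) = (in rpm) 0.0006573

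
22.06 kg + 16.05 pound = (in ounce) 1035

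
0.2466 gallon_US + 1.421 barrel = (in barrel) 1.427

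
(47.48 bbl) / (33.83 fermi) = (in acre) 5.514e+10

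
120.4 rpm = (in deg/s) 722.4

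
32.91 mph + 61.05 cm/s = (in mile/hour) 34.28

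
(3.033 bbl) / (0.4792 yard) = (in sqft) 11.85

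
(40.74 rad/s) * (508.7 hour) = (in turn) 1.187e+07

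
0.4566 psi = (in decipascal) 3.148e+04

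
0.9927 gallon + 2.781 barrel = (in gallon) 117.8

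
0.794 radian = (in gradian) 50.55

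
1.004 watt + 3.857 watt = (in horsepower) 0.006519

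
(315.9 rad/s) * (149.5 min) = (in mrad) 2.834e+09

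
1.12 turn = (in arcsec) 1.452e+06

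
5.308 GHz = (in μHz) 5.308e+15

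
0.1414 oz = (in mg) 4009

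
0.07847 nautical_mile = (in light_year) 1.536e-14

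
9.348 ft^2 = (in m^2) 0.8685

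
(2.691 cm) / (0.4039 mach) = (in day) 2.265e-09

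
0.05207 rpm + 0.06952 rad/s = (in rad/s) 0.07497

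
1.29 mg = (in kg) 1.29e-06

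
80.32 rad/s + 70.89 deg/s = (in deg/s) 4673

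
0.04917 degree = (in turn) 0.0001366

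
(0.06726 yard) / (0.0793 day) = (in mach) 2.636e-08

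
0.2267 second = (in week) 3.748e-07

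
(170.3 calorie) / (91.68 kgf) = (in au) 5.298e-12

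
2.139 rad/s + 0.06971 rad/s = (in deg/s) 126.5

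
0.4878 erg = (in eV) 3.045e+11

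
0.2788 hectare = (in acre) 0.6889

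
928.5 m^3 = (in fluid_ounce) 3.14e+07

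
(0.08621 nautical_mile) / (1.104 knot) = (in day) 0.003254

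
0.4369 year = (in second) 1.378e+07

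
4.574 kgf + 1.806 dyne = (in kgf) 4.574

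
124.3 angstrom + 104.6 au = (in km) 1.565e+10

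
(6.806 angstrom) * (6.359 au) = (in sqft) 6969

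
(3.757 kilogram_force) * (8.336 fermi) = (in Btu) 2.911e-16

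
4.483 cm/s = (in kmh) 0.1614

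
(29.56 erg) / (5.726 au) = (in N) 3.451e-18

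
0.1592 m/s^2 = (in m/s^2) 0.1592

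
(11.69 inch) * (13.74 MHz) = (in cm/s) 4.08e+08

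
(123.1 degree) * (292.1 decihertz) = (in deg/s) 3596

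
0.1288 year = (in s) 4.062e+06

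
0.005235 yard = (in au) 3.2e-14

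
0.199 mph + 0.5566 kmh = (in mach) 0.0007153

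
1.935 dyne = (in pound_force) 4.35e-06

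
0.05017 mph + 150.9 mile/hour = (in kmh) 242.9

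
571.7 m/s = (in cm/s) 5.717e+04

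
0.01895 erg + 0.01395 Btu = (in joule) 14.72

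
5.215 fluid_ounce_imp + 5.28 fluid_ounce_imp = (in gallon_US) 0.07877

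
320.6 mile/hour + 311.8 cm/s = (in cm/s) 1.464e+04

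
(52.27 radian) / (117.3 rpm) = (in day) 4.925e-05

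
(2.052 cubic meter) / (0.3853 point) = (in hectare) 1.51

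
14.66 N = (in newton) 14.66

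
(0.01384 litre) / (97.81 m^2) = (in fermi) 1.415e+08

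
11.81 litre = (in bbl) 0.07428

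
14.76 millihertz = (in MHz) 1.476e-08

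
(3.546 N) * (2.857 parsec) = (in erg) 3.126e+24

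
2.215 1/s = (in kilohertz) 0.002215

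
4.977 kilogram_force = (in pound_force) 10.97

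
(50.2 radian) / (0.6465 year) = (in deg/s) 0.0001411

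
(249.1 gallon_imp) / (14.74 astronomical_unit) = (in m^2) 5.136e-13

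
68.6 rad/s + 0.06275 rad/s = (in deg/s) 3934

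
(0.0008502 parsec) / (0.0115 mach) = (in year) 2.124e+05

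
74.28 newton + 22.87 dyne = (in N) 74.28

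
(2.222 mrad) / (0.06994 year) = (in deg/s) 5.772e-08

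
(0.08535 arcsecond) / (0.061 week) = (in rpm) 1.071e-10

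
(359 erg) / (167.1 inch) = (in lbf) 1.902e-06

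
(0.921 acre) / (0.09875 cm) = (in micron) 3.774e+12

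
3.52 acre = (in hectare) 1.424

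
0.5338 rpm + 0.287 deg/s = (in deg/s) 3.49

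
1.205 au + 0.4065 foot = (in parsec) 5.842e-06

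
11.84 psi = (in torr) 612.3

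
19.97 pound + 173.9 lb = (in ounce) 3102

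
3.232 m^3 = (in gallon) 853.8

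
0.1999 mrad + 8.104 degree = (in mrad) 141.6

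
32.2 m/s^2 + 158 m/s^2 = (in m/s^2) 190.2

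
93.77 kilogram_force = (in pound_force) 206.7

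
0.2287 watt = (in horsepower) 0.0003067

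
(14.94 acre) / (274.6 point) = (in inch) 2.457e+07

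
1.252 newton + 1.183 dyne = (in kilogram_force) 0.1277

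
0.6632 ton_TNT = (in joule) 2.775e+09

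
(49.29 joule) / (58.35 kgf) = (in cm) 8.614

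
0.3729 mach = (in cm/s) 1.27e+04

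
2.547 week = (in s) 1.54e+06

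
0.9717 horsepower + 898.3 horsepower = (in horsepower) 899.3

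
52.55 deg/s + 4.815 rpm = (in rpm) 13.57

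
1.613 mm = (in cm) 0.1613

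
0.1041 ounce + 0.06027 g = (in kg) 0.003011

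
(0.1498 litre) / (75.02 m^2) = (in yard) 2.184e-06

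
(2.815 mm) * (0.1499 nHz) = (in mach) 1.239e-15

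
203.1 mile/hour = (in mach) 0.2666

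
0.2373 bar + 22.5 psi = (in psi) 25.94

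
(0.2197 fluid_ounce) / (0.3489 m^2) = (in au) 1.245e-16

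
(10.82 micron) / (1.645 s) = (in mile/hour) 1.471e-05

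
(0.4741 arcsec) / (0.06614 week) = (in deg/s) 3.292e-09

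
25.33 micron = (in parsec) 8.209e-22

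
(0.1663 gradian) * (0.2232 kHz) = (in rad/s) 0.5831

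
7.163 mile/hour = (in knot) 6.224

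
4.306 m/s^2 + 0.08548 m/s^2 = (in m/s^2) 4.391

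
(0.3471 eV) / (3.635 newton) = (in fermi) 1.53e-05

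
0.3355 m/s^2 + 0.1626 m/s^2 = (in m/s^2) 0.4981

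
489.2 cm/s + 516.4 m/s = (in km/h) 1877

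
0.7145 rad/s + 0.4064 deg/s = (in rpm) 6.891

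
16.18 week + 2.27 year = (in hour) 2.26e+04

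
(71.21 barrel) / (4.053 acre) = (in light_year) 7.296e-20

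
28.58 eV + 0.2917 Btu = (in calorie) 73.56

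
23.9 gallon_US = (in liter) 90.47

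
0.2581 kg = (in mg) 2.581e+05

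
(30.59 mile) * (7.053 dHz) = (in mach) 102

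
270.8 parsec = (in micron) 8.356e+24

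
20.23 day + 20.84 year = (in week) 1090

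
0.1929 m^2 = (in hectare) 1.929e-05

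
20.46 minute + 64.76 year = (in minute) 3.404e+07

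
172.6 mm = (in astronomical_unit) 1.154e-12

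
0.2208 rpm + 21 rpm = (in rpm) 21.22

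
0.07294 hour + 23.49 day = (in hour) 563.8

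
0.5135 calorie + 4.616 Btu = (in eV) 3.041e+22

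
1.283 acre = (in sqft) 5.589e+04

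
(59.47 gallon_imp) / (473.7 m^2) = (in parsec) 1.85e-20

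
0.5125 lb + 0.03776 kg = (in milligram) 2.702e+05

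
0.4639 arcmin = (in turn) 2.148e-05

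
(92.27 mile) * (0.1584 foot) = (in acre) 1.772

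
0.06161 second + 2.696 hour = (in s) 9706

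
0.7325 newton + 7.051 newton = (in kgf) 0.7937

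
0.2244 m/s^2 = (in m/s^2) 0.2244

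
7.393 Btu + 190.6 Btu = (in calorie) 4.993e+04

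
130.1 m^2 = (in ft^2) 1400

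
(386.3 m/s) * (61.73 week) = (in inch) 5.678e+11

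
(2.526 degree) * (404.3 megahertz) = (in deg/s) 1.021e+09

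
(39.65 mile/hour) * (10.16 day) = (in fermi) 1.556e+22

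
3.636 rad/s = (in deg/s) 208.3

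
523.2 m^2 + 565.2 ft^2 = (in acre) 0.1423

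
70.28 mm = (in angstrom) 7.028e+08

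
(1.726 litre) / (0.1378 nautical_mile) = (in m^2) 6.763e-06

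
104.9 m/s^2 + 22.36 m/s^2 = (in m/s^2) 127.3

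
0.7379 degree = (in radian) 0.01288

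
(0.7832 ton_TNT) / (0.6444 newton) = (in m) 5.085e+09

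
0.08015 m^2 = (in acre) 1.981e-05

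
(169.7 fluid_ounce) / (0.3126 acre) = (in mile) 2.465e-09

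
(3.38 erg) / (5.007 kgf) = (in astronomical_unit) 4.601e-20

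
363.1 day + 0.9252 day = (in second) 3.145e+07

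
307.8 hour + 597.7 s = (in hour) 308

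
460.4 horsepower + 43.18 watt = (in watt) 3.434e+05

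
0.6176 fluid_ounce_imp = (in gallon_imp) 0.00386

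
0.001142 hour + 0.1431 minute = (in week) 2.099e-05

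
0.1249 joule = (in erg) 1.249e+06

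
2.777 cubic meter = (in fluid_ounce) 9.39e+04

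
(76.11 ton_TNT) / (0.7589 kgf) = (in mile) 2.659e+07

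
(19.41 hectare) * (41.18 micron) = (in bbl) 50.27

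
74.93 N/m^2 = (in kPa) 0.07493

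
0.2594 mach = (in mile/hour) 197.6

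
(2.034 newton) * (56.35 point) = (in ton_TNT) 9.664e-12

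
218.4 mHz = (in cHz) 21.84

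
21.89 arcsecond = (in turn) 1.689e-05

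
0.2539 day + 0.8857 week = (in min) 9293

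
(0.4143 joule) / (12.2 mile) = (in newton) 2.11e-05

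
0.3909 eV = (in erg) 6.263e-13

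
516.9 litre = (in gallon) 136.6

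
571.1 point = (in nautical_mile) 0.0001088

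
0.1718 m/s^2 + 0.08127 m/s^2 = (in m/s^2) 0.2531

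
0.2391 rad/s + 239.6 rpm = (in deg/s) 1451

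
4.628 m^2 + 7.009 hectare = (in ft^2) 7.545e+05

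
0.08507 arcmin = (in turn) 3.938e-06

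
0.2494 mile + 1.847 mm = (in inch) 1.58e+04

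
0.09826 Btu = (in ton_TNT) 2.478e-08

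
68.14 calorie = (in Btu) 0.2702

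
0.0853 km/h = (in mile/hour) 0.053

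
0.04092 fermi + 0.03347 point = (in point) 0.03347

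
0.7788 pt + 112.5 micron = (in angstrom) 3.872e+06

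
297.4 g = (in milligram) 2.974e+05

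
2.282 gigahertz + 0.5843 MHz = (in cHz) 2.283e+11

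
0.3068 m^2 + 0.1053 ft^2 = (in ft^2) 3.408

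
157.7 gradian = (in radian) 2.477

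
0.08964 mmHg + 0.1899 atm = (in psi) 2.792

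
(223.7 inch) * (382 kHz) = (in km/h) 7.814e+06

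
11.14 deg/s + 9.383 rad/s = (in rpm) 91.46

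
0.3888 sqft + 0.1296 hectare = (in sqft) 1.395e+04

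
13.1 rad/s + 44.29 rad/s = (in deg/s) 3288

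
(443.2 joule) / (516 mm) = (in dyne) 8.589e+07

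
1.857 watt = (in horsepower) 0.00249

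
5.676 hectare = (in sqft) 6.11e+05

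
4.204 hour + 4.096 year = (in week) 213.6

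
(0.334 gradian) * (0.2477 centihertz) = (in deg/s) 0.0007446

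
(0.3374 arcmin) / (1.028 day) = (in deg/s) 6.331e-08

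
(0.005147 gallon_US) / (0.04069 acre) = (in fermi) 1.183e+08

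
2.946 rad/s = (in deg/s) 168.8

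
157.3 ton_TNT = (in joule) 6.581e+11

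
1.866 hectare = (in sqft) 2.009e+05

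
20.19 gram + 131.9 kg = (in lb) 290.8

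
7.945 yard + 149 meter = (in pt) 4.43e+05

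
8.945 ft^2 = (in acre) 0.0002053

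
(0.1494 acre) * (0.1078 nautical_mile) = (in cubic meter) 1.207e+05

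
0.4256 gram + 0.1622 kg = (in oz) 5.736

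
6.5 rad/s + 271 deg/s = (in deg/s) 643.4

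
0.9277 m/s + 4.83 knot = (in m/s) 3.412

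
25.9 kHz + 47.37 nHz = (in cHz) 2.59e+06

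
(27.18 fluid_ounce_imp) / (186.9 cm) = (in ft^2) 0.004448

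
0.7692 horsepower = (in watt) 573.6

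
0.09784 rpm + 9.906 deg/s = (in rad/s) 0.1831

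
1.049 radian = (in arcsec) 2.164e+05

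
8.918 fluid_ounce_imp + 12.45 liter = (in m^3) 0.0127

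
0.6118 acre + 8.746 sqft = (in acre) 0.612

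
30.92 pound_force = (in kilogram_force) 14.03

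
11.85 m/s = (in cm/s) 1185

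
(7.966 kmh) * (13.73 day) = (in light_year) 2.775e-10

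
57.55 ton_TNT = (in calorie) 5.755e+10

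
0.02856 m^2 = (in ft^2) 0.3074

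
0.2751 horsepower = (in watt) 205.1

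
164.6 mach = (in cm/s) 5.605e+06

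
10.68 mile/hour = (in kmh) 17.19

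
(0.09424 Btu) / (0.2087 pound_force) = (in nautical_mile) 0.05783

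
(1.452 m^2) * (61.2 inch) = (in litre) 2257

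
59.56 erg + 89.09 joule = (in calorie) 21.29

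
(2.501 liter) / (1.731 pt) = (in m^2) 4.096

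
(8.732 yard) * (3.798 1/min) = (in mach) 0.001484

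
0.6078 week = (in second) 3.676e+05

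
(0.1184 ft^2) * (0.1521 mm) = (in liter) 0.001673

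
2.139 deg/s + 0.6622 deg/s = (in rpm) 0.4669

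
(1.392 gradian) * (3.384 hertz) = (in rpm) 0.7066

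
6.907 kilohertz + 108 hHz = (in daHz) 1771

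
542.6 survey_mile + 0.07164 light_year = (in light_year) 0.07164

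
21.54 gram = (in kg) 0.02154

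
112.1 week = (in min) 1.13e+06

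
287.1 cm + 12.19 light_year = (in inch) 4.54e+18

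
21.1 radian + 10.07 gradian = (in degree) 1218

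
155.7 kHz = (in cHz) 1.557e+07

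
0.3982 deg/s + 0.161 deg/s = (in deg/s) 0.5592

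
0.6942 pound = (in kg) 0.3149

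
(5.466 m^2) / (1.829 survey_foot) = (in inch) 386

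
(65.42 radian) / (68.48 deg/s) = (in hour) 0.0152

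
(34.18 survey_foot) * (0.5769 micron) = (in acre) 1.485e-09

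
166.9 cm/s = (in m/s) 1.669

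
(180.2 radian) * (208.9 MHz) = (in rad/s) 3.764e+10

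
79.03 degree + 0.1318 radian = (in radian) 1.511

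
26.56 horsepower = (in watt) 1.981e+04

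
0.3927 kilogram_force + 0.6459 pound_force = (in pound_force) 1.512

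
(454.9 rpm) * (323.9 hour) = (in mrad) 5.555e+10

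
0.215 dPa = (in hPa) 0.000215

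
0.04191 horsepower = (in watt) 31.25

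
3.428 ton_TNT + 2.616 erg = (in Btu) 1.359e+07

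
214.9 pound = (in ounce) 3438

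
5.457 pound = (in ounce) 87.31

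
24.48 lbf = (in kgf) 11.1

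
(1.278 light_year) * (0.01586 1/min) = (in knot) 6.213e+12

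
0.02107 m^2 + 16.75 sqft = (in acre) 0.0003897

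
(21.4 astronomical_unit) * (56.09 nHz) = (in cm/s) 1.796e+07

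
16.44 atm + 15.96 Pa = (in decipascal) 1.666e+07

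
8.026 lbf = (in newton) 35.7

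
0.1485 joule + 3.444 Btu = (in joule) 3634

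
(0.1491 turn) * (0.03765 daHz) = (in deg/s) 20.21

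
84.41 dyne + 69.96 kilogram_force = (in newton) 686.1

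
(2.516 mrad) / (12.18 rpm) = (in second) 0.001973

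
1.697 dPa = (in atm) 1.675e-06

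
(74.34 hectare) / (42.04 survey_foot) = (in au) 3.878e-07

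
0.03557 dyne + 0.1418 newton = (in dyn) 1.418e+04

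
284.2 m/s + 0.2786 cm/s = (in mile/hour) 635.7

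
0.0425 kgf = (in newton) 0.4168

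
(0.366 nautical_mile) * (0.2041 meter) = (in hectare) 0.01383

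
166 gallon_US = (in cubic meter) 0.6284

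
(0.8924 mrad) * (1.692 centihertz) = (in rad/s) 1.51e-05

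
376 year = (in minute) 1.976e+08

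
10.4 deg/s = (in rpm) 1.733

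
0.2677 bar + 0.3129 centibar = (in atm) 0.2673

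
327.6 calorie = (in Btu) 1.299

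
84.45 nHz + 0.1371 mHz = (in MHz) 1.372e-10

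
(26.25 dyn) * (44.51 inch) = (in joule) 0.0002968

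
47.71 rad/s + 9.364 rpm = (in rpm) 465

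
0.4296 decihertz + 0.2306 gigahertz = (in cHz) 2.306e+10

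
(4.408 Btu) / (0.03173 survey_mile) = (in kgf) 9.287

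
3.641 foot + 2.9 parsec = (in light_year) 9.459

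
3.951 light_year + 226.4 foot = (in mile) 2.323e+13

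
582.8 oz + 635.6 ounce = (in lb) 76.15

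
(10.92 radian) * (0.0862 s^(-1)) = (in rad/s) 0.9413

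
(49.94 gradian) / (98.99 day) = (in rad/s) 9.172e-08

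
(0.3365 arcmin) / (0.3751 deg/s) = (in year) 4.741e-10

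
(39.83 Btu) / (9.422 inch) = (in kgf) 1.791e+04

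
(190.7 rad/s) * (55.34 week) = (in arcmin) 2.194e+13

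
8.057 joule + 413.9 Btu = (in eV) 2.726e+24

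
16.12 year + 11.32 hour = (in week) 840.6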